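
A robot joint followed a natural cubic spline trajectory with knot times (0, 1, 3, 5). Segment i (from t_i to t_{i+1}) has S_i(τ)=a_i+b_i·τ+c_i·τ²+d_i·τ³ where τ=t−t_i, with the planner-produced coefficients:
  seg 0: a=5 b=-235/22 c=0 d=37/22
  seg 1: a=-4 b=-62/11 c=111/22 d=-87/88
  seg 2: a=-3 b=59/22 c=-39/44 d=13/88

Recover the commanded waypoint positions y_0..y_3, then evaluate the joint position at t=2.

y_0=5 y_1=-4 y_2=-3 y_3=0
S(2) = -491/88

y_0 = S_0(0) = a_0 = 5
y_1 = S_1(0) = a_1 = -4
y_2 = S_2(0) = a_2 = -3
y_3 = S_2(2) = 0
t_q=2 is in segment 1 (τ=1); S_1(τ)=-491/88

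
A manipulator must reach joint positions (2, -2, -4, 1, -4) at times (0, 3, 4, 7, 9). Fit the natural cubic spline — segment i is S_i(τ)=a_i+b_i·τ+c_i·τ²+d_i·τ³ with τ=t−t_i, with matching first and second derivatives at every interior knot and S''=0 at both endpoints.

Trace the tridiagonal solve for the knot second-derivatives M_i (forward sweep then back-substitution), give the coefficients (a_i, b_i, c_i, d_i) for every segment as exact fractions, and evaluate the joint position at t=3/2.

  seg 0: a=2 b=-101/124 c=0 d=-193/3348
  seg 1: a=-2 b=-147/62 c=-193/372 d=331/372
  seg 2: a=-4 b=-275/372 c=200/93 d=-1505/3348
  seg 3: a=1 b=5/186 c=-235/124 d=235/744
S(3/2) = 579/992

Δ: Δ0=-4/3, Δ1=-2, Δ2=5/3, Δ3=-5/2
row 1: diag=8, rhs=-4; c'=1/8, d'=-1/2
row 2: denom=8−1·1/8=63/8; d'=(22−1·-1/2)/(63/8)=20/7
row 3: denom=10−3·8/21=62/7; d'=(-25−3·20/7)/(62/7)=-235/62
back: M3=-235/62
back: M2=20/7−8/21·-235/62=400/93
back: M1=-1/2−1/8·400/93=-193/186
M: M0=0, M1=-193/186, M2=400/93, M3=-235/62, M4=0
seg 0: a=2, c=M0/2=0, d=(M1−M0)/(6·3)=-193/3348, b=Δ0−h0·(2M0+M1)/6=-101/124
seg 1: a=-2, c=M1/2=-193/372, d=(M2−M1)/(6·1)=331/372, b=Δ1−h1·(2M1+M2)/6=-147/62
seg 2: a=-4, c=M2/2=200/93, d=(M3−M2)/(6·3)=-1505/3348, b=Δ2−h2·(2M2+M3)/6=-275/372
seg 3: a=1, c=M3/2=-235/124, d=(M4−M3)/(6·2)=235/744, b=Δ3−h3·(2M3+M4)/6=5/186
t_q=3/2 → seg 0, τ=3/2; S=2+-101/124·τ+0·τ²+-193/3348·τ³=579/992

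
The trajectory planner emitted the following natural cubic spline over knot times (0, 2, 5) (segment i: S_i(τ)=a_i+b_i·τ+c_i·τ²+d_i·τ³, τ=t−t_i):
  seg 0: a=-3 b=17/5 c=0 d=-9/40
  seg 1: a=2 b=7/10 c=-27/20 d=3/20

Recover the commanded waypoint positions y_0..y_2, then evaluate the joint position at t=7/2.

y_0=-3 y_1=2 y_2=-4
S(7/2) = 83/160

y_0 = S_0(0) = a_0 = -3
y_1 = S_1(0) = a_1 = 2
y_2 = S_1(3) = -4
t_q=7/2 is in segment 1 (τ=3/2); S_1(τ)=83/160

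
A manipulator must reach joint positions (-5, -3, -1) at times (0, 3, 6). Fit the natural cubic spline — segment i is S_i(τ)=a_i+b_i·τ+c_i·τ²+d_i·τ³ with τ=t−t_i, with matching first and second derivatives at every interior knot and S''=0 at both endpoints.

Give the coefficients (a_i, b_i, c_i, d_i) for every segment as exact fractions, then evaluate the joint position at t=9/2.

  seg 0: a=-5 b=2/3 c=0 d=0
  seg 1: a=-3 b=2/3 c=0 d=0
S(9/2) = -2

Δ: Δ0=2/3, Δ1=2/3
row 1: diag=12, rhs=0; c'=1/4, d'=0
back: M1=0
M: M0=0, M1=0, M2=0
seg 0: a=-5, c=M0/2=0, d=(M1−M0)/(6·3)=0, b=Δ0−h0·(2M0+M1)/6=2/3
seg 1: a=-3, c=M1/2=0, d=(M2−M1)/(6·3)=0, b=Δ1−h1·(2M1+M2)/6=2/3
t_q=9/2 → seg 1, τ=3/2; S=-3+2/3·τ+0·τ²+0·τ³=-2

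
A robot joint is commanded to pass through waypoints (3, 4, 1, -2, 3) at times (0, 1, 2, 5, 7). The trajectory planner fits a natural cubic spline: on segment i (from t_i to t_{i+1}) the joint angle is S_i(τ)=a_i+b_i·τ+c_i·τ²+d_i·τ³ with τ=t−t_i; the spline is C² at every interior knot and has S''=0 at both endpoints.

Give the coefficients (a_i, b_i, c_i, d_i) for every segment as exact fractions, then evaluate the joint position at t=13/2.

  seg 0: a=3 b=1135/548 c=0 d=-587/548
  seg 1: a=4 b=-313/274 c=-1761/548 d=743/548
  seg 2: a=1 b=-1919/548 c=117/137 d=-11/1644
  seg 3: a=-2 b=395/274 c=435/548 d=-145/1096
S(13/2) = 13169/8768

Δ: Δ0=1, Δ1=-3, Δ2=-1, Δ3=5/2
row 1: diag=4, rhs=-24; c'=1/4, d'=-6
row 2: denom=8−1·1/4=31/4; d'=(12−1·-6)/(31/4)=72/31
row 3: denom=10−3·12/31=274/31; d'=(21−3·72/31)/(274/31)=435/274
back: M3=435/274
back: M2=72/31−12/31·435/274=234/137
back: M1=-6−1/4·234/137=-1761/274
M: M0=0, M1=-1761/274, M2=234/137, M3=435/274, M4=0
seg 0: a=3, c=M0/2=0, d=(M1−M0)/(6·1)=-587/548, b=Δ0−h0·(2M0+M1)/6=1135/548
seg 1: a=4, c=M1/2=-1761/548, d=(M2−M1)/(6·1)=743/548, b=Δ1−h1·(2M1+M2)/6=-313/274
seg 2: a=1, c=M2/2=117/137, d=(M3−M2)/(6·3)=-11/1644, b=Δ2−h2·(2M2+M3)/6=-1919/548
seg 3: a=-2, c=M3/2=435/548, d=(M4−M3)/(6·2)=-145/1096, b=Δ3−h3·(2M3+M4)/6=395/274
t_q=13/2 → seg 3, τ=3/2; S=-2+395/274·τ+435/548·τ²+-145/1096·τ³=13169/8768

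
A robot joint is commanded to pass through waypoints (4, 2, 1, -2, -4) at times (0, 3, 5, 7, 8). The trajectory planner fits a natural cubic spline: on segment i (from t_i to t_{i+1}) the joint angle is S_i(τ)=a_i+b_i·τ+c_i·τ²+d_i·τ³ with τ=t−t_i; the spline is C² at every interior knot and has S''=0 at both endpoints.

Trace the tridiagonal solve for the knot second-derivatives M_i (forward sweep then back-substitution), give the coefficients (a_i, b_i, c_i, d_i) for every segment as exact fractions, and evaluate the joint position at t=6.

  seg 0: a=4 b=-19/24 c=0 d=1/72
  seg 1: a=2 b=-5/12 c=1/8 d=-1/12
  seg 2: a=1 b=-11/12 c=-3/8 d=1/24
  seg 3: a=-2 b=-23/12 c=-1/8 d=1/24
S(6) = -1/4

Δ: Δ0=-2/3, Δ1=-1/2, Δ2=-3/2, Δ3=-2
row 1: diag=10, rhs=1; c'=1/5, d'=1/10
row 2: denom=8−2·1/5=38/5; d'=(-6−2·1/10)/(38/5)=-31/38
row 3: denom=6−2·5/19=104/19; d'=(-3−2·-31/38)/(104/19)=-1/4
back: M3=-1/4
back: M2=-31/38−5/19·-1/4=-3/4
back: M1=1/10−1/5·-3/4=1/4
M: M0=0, M1=1/4, M2=-3/4, M3=-1/4, M4=0
seg 0: a=4, c=M0/2=0, d=(M1−M0)/(6·3)=1/72, b=Δ0−h0·(2M0+M1)/6=-19/24
seg 1: a=2, c=M1/2=1/8, d=(M2−M1)/(6·2)=-1/12, b=Δ1−h1·(2M1+M2)/6=-5/12
seg 2: a=1, c=M2/2=-3/8, d=(M3−M2)/(6·2)=1/24, b=Δ2−h2·(2M2+M3)/6=-11/12
seg 3: a=-2, c=M3/2=-1/8, d=(M4−M3)/(6·1)=1/24, b=Δ3−h3·(2M3+M4)/6=-23/12
t_q=6 → seg 2, τ=1; S=1+-11/12·τ+-3/8·τ²+1/24·τ³=-1/4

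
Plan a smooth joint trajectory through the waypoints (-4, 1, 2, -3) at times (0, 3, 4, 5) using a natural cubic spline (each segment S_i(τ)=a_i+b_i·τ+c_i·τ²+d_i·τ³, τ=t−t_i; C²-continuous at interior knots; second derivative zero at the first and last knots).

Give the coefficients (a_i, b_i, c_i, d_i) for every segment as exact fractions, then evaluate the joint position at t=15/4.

  seg 0: a=-4 b=125/93 c=0 d=10/279
  seg 1: a=1 b=215/93 c=10/31 d=-152/93
  seg 2: a=2 b=-181/93 c=-142/31 d=142/93
S(15/4) = 69/31

Δ: Δ0=5/3, Δ1=1, Δ2=-5
row 1: diag=8, rhs=-4; c'=1/8, d'=-1/2
row 2: denom=4−1·1/8=31/8; d'=(-36−1·-1/2)/(31/8)=-284/31
back: M2=-284/31
back: M1=-1/2−1/8·-284/31=20/31
M: M0=0, M1=20/31, M2=-284/31, M3=0
seg 0: a=-4, c=M0/2=0, d=(M1−M0)/(6·3)=10/279, b=Δ0−h0·(2M0+M1)/6=125/93
seg 1: a=1, c=M1/2=10/31, d=(M2−M1)/(6·1)=-152/93, b=Δ1−h1·(2M1+M2)/6=215/93
seg 2: a=2, c=M2/2=-142/31, d=(M3−M2)/(6·1)=142/93, b=Δ2−h2·(2M2+M3)/6=-181/93
t_q=15/4 → seg 1, τ=3/4; S=1+215/93·τ+10/31·τ²+-152/93·τ³=69/31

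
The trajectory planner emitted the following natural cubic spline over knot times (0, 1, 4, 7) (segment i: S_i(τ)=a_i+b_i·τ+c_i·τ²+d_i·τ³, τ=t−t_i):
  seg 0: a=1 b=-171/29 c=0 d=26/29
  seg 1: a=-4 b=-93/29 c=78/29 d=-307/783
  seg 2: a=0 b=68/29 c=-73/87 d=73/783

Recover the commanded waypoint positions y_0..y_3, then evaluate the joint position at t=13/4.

y_0=1 y_1=-4 y_2=0 y_3=2
S(13/4) = -3833/1856

y_0 = S_0(0) = a_0 = 1
y_1 = S_1(0) = a_1 = -4
y_2 = S_2(0) = a_2 = 0
y_3 = S_2(3) = 2
t_q=13/4 is in segment 1 (τ=9/4); S_1(τ)=-3833/1856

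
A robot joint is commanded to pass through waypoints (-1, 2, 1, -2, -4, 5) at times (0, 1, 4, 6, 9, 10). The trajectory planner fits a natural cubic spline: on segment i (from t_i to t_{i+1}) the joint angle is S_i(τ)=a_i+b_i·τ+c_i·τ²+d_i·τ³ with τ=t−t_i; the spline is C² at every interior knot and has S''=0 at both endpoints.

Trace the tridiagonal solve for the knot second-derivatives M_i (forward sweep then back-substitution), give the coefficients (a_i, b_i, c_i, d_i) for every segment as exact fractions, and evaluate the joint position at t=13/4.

Δ: Δ0=3, Δ1=-1/3, Δ2=-3/2, Δ3=-2/3, Δ4=9
row 1: diag=8, rhs=-20; c'=3/8, d'=-5/2
row 2: denom=10−3·3/8=71/8; d'=(-7−3·-5/2)/(71/8)=4/71
row 3: denom=10−2·16/71=678/71; d'=(5−2·4/71)/(678/71)=347/678
row 4: denom=8−3·71/226=1595/226; d'=(58−3·347/678)/(1595/226)=12761/1595
back: M4=12761/1595
back: M3=347/678−71/226·12761/1595=-9578/4785
back: M2=4/71−16/71·-9578/4785=2428/4785
back: M1=-5/2−3/8·2428/4785=-4291/1595
M: M0=0, M1=-4291/1595, M2=2428/4785, M3=-9578/4785, M4=12761/1595, M5=0
seg 0: a=-1, c=M0/2=0, d=(M1−M0)/(6·1)=-4291/9570, b=Δ0−h0·(2M0+M1)/6=33001/9570
seg 1: a=2, c=M1/2=-4291/3190, d=(M2−M1)/(6·3)=1391/7830, b=Δ1−h1·(2M1+M2)/6=10064/4785
seg 2: a=1, c=M2/2=1214/4785, d=(M3−M2)/(6·2)=-23/110, b=Δ2−h2·(2M2+M3)/6=-11207/9570
seg 3: a=-2, c=M3/2=-4789/4785, d=(M4−M3)/(6·3)=4351/7830, b=Δ3−h3·(2M3+M4)/6=-25507/9570
seg 4: a=-4, c=M4/2=12761/3190, d=(M5−M4)/(6·1)=-12761/9570, b=Δ4−h4·(2M4+M5)/6=30304/4785
t_q=13/4 → seg 1, τ=9/4; S=2+10064/4785·τ+-4291/3190·τ²+1391/7830·τ³=397307/204160

  seg 0: a=-1 b=33001/9570 c=0 d=-4291/9570
  seg 1: a=2 b=10064/4785 c=-4291/3190 d=1391/7830
  seg 2: a=1 b=-11207/9570 c=1214/4785 d=-23/110
  seg 3: a=-2 b=-25507/9570 c=-4789/4785 d=4351/7830
  seg 4: a=-4 b=30304/4785 c=12761/3190 d=-12761/9570
S(13/4) = 397307/204160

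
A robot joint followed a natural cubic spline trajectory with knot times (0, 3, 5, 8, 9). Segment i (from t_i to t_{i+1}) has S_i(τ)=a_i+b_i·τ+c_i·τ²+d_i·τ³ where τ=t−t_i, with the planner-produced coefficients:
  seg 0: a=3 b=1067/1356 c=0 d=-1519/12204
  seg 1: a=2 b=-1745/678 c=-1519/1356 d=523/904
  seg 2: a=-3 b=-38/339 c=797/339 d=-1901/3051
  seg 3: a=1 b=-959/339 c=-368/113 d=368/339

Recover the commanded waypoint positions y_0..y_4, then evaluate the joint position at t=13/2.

y_0 = S_0(0) = a_0 = 3
y_1 = S_1(0) = a_1 = 2
y_2 = S_2(0) = a_2 = -3
y_3 = S_3(0) = a_3 = 1
y_4 = S_3(1) = -4
t_q=13/2 is in segment 2 (τ=3/2); S_2(τ)=17/904

y_0=3 y_1=2 y_2=-3 y_3=1 y_4=-4
S(13/2) = 17/904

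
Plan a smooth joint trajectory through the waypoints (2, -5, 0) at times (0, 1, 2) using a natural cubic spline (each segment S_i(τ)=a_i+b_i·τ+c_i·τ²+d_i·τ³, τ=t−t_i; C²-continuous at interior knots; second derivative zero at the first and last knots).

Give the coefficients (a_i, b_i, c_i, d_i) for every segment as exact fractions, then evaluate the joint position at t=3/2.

  seg 0: a=2 b=-10 c=0 d=3
  seg 1: a=-5 b=-1 c=9 d=-3
S(3/2) = -29/8

Δ: Δ0=-7, Δ1=5
row 1: diag=4, rhs=72; c'=1/4, d'=18
back: M1=18
M: M0=0, M1=18, M2=0
seg 0: a=2, c=M0/2=0, d=(M1−M0)/(6·1)=3, b=Δ0−h0·(2M0+M1)/6=-10
seg 1: a=-5, c=M1/2=9, d=(M2−M1)/(6·1)=-3, b=Δ1−h1·(2M1+M2)/6=-1
t_q=3/2 → seg 1, τ=1/2; S=-5+-1·τ+9·τ²+-3·τ³=-29/8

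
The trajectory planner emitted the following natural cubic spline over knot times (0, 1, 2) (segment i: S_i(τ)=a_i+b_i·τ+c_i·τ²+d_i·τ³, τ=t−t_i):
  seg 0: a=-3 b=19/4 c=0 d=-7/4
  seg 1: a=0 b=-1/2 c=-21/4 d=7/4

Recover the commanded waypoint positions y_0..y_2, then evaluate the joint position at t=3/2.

y_0=-3 y_1=0 y_2=-4
S(3/2) = -43/32

y_0 = S_0(0) = a_0 = -3
y_1 = S_1(0) = a_1 = 0
y_2 = S_1(1) = -4
t_q=3/2 is in segment 1 (τ=1/2); S_1(τ)=-43/32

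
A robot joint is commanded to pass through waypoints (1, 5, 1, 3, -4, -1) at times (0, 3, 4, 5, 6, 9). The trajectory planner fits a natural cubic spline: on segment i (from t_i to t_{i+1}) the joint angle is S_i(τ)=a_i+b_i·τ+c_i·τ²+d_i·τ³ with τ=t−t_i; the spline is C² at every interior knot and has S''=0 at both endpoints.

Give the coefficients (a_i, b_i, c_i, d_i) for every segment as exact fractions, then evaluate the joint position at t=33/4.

  seg 0: a=1 b=3850/897 c=0 d=-2654/8073
  seg 1: a=5 b=-4112/897 c=-2654/897 d=3178/897
  seg 2: a=1 b=38/299 c=6880/897 d=-400/69
  seg 3: a=3 b=-1726/897 c=-8720/897 d=1389/299
  seg 4: a=-4 b=-6665/897 c=3781/897 d=-3781/8073
S(33/4) = -90203/19136

Δ: Δ0=4/3, Δ1=-4, Δ2=2, Δ3=-7, Δ4=1
row 1: diag=8, rhs=-32; c'=1/8, d'=-4
row 2: denom=4−1·1/8=31/8; d'=(36−1·-4)/(31/8)=320/31
row 3: denom=4−1·8/31=116/31; d'=(-54−1·320/31)/(116/31)=-997/58
row 4: denom=8−1·31/116=897/116; d'=(48−1·-997/58)/(897/116)=7562/897
back: M4=7562/897
back: M3=-997/58−31/116·7562/897=-17440/897
back: M2=320/31−8/31·-17440/897=13760/897
back: M1=-4−1/8·13760/897=-5308/897
M: M0=0, M1=-5308/897, M2=13760/897, M3=-17440/897, M4=7562/897, M5=0
seg 0: a=1, c=M0/2=0, d=(M1−M0)/(6·3)=-2654/8073, b=Δ0−h0·(2M0+M1)/6=3850/897
seg 1: a=5, c=M1/2=-2654/897, d=(M2−M1)/(6·1)=3178/897, b=Δ1−h1·(2M1+M2)/6=-4112/897
seg 2: a=1, c=M2/2=6880/897, d=(M3−M2)/(6·1)=-400/69, b=Δ2−h2·(2M2+M3)/6=38/299
seg 3: a=3, c=M3/2=-8720/897, d=(M4−M3)/(6·1)=1389/299, b=Δ3−h3·(2M3+M4)/6=-1726/897
seg 4: a=-4, c=M4/2=3781/897, d=(M5−M4)/(6·3)=-3781/8073, b=Δ4−h4·(2M4+M5)/6=-6665/897
t_q=33/4 → seg 4, τ=9/4; S=-4+-6665/897·τ+3781/897·τ²+-3781/8073·τ³=-90203/19136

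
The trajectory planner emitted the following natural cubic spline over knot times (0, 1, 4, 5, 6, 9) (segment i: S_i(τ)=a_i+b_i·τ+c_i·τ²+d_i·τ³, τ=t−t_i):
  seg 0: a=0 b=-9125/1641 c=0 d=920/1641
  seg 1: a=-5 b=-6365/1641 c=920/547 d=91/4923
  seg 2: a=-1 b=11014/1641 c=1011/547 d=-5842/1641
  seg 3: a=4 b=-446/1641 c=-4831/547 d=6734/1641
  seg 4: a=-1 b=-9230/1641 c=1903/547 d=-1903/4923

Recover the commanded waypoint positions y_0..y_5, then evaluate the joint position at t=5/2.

y_0 = S_0(0) = a_0 = 0
y_1 = S_1(0) = a_1 = -5
y_2 = S_2(0) = a_2 = -1
y_3 = S_3(0) = a_3 = 4
y_4 = S_4(0) = a_4 = -1
y_5 = S_4(3) = 3
t_q=5/2 is in segment 1 (τ=3/2); S_1(τ)=-30507/4376

y_0=0 y_1=-5 y_2=-1 y_3=4 y_4=-1 y_5=3
S(5/2) = -30507/4376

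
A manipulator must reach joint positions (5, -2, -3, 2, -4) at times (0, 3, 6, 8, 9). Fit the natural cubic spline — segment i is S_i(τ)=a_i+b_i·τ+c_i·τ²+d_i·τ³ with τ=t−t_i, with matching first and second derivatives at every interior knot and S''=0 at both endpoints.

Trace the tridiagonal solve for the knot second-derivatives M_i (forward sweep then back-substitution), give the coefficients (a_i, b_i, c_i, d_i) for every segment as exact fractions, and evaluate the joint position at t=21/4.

  seg 0: a=5 b=-736/309 c=0 d=5/927
  seg 1: a=-2 b=-691/309 c=5/103 d=181/927
  seg 2: a=-3 b=1028/309 c=186/103 d=-2743/2472
  seg 3: a=2 b=-1709/618 c=-1999/412 d=1999/1236
S(21/4) = -30071/6592

Δ: Δ0=-7/3, Δ1=-1/3, Δ2=5/2, Δ3=-6
row 1: diag=12, rhs=12; c'=1/4, d'=1
row 2: denom=10−3·1/4=37/4; d'=(17−3·1)/(37/4)=56/37
row 3: denom=6−2·8/37=206/37; d'=(-51−2·56/37)/(206/37)=-1999/206
back: M3=-1999/206
back: M2=56/37−8/37·-1999/206=372/103
back: M1=1−1/4·372/103=10/103
M: M0=0, M1=10/103, M2=372/103, M3=-1999/206, M4=0
seg 0: a=5, c=M0/2=0, d=(M1−M0)/(6·3)=5/927, b=Δ0−h0·(2M0+M1)/6=-736/309
seg 1: a=-2, c=M1/2=5/103, d=(M2−M1)/(6·3)=181/927, b=Δ1−h1·(2M1+M2)/6=-691/309
seg 2: a=-3, c=M2/2=186/103, d=(M3−M2)/(6·2)=-2743/2472, b=Δ2−h2·(2M2+M3)/6=1028/309
seg 3: a=2, c=M3/2=-1999/412, d=(M4−M3)/(6·1)=1999/1236, b=Δ3−h3·(2M3+M4)/6=-1709/618
t_q=21/4 → seg 1, τ=9/4; S=-2+-691/309·τ+5/103·τ²+181/927·τ³=-30071/6592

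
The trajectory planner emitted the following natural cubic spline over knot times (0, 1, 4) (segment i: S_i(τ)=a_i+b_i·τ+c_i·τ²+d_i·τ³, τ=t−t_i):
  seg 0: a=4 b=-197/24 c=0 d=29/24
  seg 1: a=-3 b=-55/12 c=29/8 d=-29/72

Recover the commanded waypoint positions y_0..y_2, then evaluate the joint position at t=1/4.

y_0 = S_0(0) = a_0 = 4
y_1 = S_1(0) = a_1 = -3
y_2 = S_1(3) = 5
t_q=1/4 is in segment 0 (τ=1/4); S_0(τ)=1007/512

y_0=4 y_1=-3 y_2=5
S(1/4) = 1007/512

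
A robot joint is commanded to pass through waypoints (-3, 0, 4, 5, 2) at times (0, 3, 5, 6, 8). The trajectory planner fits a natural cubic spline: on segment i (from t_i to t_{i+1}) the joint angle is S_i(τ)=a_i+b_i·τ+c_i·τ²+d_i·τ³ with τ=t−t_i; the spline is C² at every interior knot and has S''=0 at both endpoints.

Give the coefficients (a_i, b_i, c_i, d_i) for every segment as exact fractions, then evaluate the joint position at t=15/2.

Δ: Δ0=1, Δ1=2, Δ2=1, Δ3=-3/2
row 1: diag=10, rhs=6; c'=1/5, d'=3/5
row 2: denom=6−2·1/5=28/5; d'=(-6−2·3/5)/(28/5)=-9/7
row 3: denom=6−1·5/28=163/28; d'=(-15−1·-9/7)/(163/28)=-384/163
back: M3=-384/163
back: M2=-9/7−5/28·-384/163=-141/163
back: M1=3/5−1/5·-141/163=126/163
M: M0=0, M1=126/163, M2=-141/163, M3=-384/163, M4=0
seg 0: a=-3, c=M0/2=0, d=(M1−M0)/(6·3)=7/163, b=Δ0−h0·(2M0+M1)/6=100/163
seg 1: a=0, c=M1/2=63/163, d=(M2−M1)/(6·2)=-89/652, b=Δ1−h1·(2M1+M2)/6=289/163
seg 2: a=4, c=M2/2=-141/326, d=(M3−M2)/(6·1)=-81/326, b=Δ2−h2·(2M2+M3)/6=274/163
seg 3: a=5, c=M3/2=-192/163, d=(M4−M3)/(6·2)=32/163, b=Δ3−h3·(2M3+M4)/6=23/326
t_q=15/2 → seg 3, τ=3/2; S=5+23/326·τ+-192/163·τ²+32/163·τ³=2033/652

  seg 0: a=-3 b=100/163 c=0 d=7/163
  seg 1: a=0 b=289/163 c=63/163 d=-89/652
  seg 2: a=4 b=274/163 c=-141/326 d=-81/326
  seg 3: a=5 b=23/326 c=-192/163 d=32/163
S(15/2) = 2033/652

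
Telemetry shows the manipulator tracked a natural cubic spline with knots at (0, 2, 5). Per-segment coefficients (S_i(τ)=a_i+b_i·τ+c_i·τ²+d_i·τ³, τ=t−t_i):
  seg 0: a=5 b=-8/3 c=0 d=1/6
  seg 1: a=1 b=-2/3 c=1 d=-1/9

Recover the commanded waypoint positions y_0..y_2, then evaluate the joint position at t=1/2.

y_0=5 y_1=1 y_2=5
S(1/2) = 59/16

y_0 = S_0(0) = a_0 = 5
y_1 = S_1(0) = a_1 = 1
y_2 = S_1(3) = 5
t_q=1/2 is in segment 0 (τ=1/2); S_0(τ)=59/16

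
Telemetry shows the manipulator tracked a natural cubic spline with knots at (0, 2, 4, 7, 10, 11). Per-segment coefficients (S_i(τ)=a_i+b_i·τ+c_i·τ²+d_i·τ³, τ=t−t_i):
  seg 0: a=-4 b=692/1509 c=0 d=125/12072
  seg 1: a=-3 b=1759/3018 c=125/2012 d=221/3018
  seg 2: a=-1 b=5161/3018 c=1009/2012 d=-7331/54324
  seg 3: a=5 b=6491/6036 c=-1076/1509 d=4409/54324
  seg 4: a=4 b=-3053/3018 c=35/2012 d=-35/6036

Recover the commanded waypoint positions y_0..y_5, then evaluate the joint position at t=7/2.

y_0 = S_0(0) = a_0 = -4
y_1 = S_1(0) = a_1 = -3
y_2 = S_2(0) = a_2 = -1
y_3 = S_3(0) = a_3 = 5
y_4 = S_4(0) = a_4 = 4
y_5 = S_4(1) = 3
t_q=7/2 is in segment 1 (τ=3/2); S_1(τ)=-6997/4024

y_0=-4 y_1=-3 y_2=-1 y_3=5 y_4=4 y_5=3
S(7/2) = -6997/4024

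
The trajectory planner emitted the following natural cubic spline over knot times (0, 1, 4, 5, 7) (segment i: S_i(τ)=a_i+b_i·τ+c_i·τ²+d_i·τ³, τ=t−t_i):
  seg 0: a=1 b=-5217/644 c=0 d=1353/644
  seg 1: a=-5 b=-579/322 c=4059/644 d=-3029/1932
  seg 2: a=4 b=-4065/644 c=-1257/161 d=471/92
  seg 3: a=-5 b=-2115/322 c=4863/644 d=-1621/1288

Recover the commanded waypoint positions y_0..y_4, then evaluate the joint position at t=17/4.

y_0 = S_0(0) = a_0 = 1
y_1 = S_1(0) = a_1 = -5
y_2 = S_2(0) = a_2 = 4
y_3 = S_3(0) = a_3 = -5
y_4 = S_3(2) = 2
t_q=17/4 is in segment 2 (τ=1/4); S_2(τ)=83009/41216

y_0=1 y_1=-5 y_2=4 y_3=-5 y_4=2
S(17/4) = 83009/41216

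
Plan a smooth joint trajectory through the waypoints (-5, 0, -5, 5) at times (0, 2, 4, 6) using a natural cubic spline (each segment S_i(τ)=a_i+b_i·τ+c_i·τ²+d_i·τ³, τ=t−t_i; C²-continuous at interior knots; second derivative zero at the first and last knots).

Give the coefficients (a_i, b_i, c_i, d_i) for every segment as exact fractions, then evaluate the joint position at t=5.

  seg 0: a=-5 b=13/3 c=0 d=-11/24
  seg 1: a=0 b=-7/6 c=-11/4 d=25/24
  seg 2: a=-5 b=1/3 c=7/2 d=-7/12
S(5) = -7/4

Δ: Δ0=5/2, Δ1=-5/2, Δ2=5
row 1: diag=8, rhs=-30; c'=1/4, d'=-15/4
row 2: denom=8−2·1/4=15/2; d'=(45−2·-15/4)/(15/2)=7
back: M2=7
back: M1=-15/4−1/4·7=-11/2
M: M0=0, M1=-11/2, M2=7, M3=0
seg 0: a=-5, c=M0/2=0, d=(M1−M0)/(6·2)=-11/24, b=Δ0−h0·(2M0+M1)/6=13/3
seg 1: a=0, c=M1/2=-11/4, d=(M2−M1)/(6·2)=25/24, b=Δ1−h1·(2M1+M2)/6=-7/6
seg 2: a=-5, c=M2/2=7/2, d=(M3−M2)/(6·2)=-7/12, b=Δ2−h2·(2M2+M3)/6=1/3
t_q=5 → seg 2, τ=1; S=-5+1/3·τ+7/2·τ²+-7/12·τ³=-7/4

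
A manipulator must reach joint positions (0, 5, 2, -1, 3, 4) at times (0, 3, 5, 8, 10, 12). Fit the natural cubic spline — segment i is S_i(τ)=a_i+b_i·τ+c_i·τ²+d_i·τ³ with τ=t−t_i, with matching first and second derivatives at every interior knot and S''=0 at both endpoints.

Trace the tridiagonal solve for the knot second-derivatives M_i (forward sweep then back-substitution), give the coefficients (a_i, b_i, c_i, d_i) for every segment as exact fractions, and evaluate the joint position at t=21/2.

Δ: Δ0=5/3, Δ1=-3/2, Δ2=-1, Δ3=2, Δ4=1/2
row 1: diag=10, rhs=-19; c'=1/5, d'=-19/10
row 2: denom=10−2·1/5=48/5; d'=(3−2·-19/10)/(48/5)=17/24
row 3: denom=10−3·5/16=145/16; d'=(18−3·17/24)/(145/16)=254/145
row 4: denom=8−2·32/145=1096/145; d'=(-9−2·254/145)/(1096/145)=-1813/1096
back: M4=-1813/1096
back: M3=254/145−32/145·-1813/1096=290/137
back: M2=17/24−5/16·290/137=77/1644
back: M1=-19/10−1/5·77/1644=-3139/1644
M: M0=0, M1=-3139/1644, M2=77/1644, M3=290/137, M4=-1813/1096, M5=0
seg 0: a=0, c=M0/2=0, d=(M1−M0)/(6·3)=-3139/29592, b=Δ0−h0·(2M0+M1)/6=2873/1096
seg 1: a=5, c=M1/2=-3139/3288, d=(M2−M1)/(6·2)=67/411, b=Δ1−h1·(2M1+M2)/6=-133/548
seg 2: a=2, c=M2/2=77/3288, d=(M3−M2)/(6·3)=3403/29592, b=Δ2−h2·(2M2+M3)/6=-3461/1644
seg 3: a=-1, c=M3/2=145/137, d=(M4−M3)/(6·2)=-4133/13152, b=Δ3−h3·(2M3+M4)/6=3749/3288
seg 4: a=3, c=M4/2=-1813/2192, d=(M5−M4)/(6·2)=1813/13152, b=Δ4−h4·(2M4+M5)/6=2635/1644
t_q=21/2 → seg 4, τ=1/2; S=3+2635/1644·τ+-1813/2192·τ²+1813/13152·τ³=126675/35072

  seg 0: a=0 b=2873/1096 c=0 d=-3139/29592
  seg 1: a=5 b=-133/548 c=-3139/3288 d=67/411
  seg 2: a=2 b=-3461/1644 c=77/3288 d=3403/29592
  seg 3: a=-1 b=3749/3288 c=145/137 d=-4133/13152
  seg 4: a=3 b=2635/1644 c=-1813/2192 d=1813/13152
S(21/2) = 126675/35072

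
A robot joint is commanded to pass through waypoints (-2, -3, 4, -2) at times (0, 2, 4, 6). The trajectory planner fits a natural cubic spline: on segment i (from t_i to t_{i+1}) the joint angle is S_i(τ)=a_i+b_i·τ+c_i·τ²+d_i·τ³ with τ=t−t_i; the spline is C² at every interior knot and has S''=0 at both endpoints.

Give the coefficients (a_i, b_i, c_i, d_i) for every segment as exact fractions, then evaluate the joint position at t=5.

Δ: Δ0=-1/2, Δ1=7/2, Δ2=-3
row 1: diag=8, rhs=24; c'=1/4, d'=3
row 2: denom=8−2·1/4=15/2; d'=(-39−2·3)/(15/2)=-6
back: M2=-6
back: M1=3−1/4·-6=9/2
M: M0=0, M1=9/2, M2=-6, M3=0
seg 0: a=-2, c=M0/2=0, d=(M1−M0)/(6·2)=3/8, b=Δ0−h0·(2M0+M1)/6=-2
seg 1: a=-3, c=M1/2=9/4, d=(M2−M1)/(6·2)=-7/8, b=Δ1−h1·(2M1+M2)/6=5/2
seg 2: a=4, c=M2/2=-3, d=(M3−M2)/(6·2)=1/2, b=Δ2−h2·(2M2+M3)/6=1
t_q=5 → seg 2, τ=1; S=4+1·τ+-3·τ²+1/2·τ³=5/2

  seg 0: a=-2 b=-2 c=0 d=3/8
  seg 1: a=-3 b=5/2 c=9/4 d=-7/8
  seg 2: a=4 b=1 c=-3 d=1/2
S(5) = 5/2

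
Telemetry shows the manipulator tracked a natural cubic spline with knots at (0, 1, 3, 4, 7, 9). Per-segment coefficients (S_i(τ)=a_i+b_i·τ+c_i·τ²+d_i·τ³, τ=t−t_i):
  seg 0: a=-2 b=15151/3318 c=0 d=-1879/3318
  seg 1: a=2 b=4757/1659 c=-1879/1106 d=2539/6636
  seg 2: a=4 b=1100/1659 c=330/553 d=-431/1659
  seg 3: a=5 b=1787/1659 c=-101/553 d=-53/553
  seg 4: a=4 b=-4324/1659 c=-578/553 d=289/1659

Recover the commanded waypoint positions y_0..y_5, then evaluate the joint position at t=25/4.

y_0=-2 y_1=2 y_2=4 y_3=5 y_4=4 y_5=-4
S(25/4) = 191375/35392

y_0 = S_0(0) = a_0 = -2
y_1 = S_1(0) = a_1 = 2
y_2 = S_2(0) = a_2 = 4
y_3 = S_3(0) = a_3 = 5
y_4 = S_4(0) = a_4 = 4
y_5 = S_4(2) = -4
t_q=25/4 is in segment 3 (τ=9/4); S_3(τ)=191375/35392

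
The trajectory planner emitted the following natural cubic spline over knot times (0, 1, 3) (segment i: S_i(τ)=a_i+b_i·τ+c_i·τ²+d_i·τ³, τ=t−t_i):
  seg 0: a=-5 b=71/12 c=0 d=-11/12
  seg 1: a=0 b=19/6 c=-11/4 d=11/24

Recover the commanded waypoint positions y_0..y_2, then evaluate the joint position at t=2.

y_0=-5 y_1=0 y_2=-1
S(2) = 7/8

y_0 = S_0(0) = a_0 = -5
y_1 = S_1(0) = a_1 = 0
y_2 = S_1(2) = -1
t_q=2 is in segment 1 (τ=1); S_1(τ)=7/8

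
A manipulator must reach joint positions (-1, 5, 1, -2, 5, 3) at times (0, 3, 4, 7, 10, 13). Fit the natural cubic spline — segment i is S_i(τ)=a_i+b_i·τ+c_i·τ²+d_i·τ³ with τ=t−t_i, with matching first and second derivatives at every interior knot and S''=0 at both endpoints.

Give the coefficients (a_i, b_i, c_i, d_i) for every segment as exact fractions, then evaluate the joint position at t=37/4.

Δ: Δ0=2, Δ1=-4, Δ2=-1, Δ3=7/3, Δ4=-2/3
row 1: diag=8, rhs=-36; c'=1/8, d'=-9/2
row 2: denom=8−1·1/8=63/8; d'=(18−1·-9/2)/(63/8)=20/7
row 3: denom=12−3·8/21=76/7; d'=(20−3·20/7)/(76/7)=20/19
row 4: denom=12−3·21/76=849/76; d'=(-18−3·20/19)/(849/76)=-536/283
back: M4=-536/283
back: M3=20/19−21/76·-536/283=446/283
back: M2=20/7−8/21·446/283=1916/849
back: M1=-9/2−1/8·1916/849=-4060/849
M: M0=0, M1=-4060/849, M2=1916/849, M3=446/283, M4=-536/283, M5=0
seg 0: a=-1, c=M0/2=0, d=(M1−M0)/(6·3)=-2030/7641, b=Δ0−h0·(2M0+M1)/6=3728/849
seg 1: a=5, c=M1/2=-2030/849, d=(M2−M1)/(6·1)=332/283, b=Δ1−h1·(2M1+M2)/6=-2362/849
seg 2: a=1, c=M2/2=958/849, d=(M3−M2)/(6·3)=-289/7641, b=Δ2−h2·(2M2+M3)/6=-3434/849
seg 3: a=-2, c=M3/2=223/283, d=(M4−M3)/(6·3)=-491/2547, b=Δ3−h3·(2M3+M4)/6=1447/849
seg 4: a=5, c=M4/2=-268/283, d=(M5−M4)/(6·3)=268/2547, b=Δ4−h4·(2M4+M5)/6=1042/849
t_q=37/4 → seg 3, τ=9/4; S=-2+1447/849·τ+223/283·τ²+-491/2547·τ³=65713/18112

  seg 0: a=-1 b=3728/849 c=0 d=-2030/7641
  seg 1: a=5 b=-2362/849 c=-2030/849 d=332/283
  seg 2: a=1 b=-3434/849 c=958/849 d=-289/7641
  seg 3: a=-2 b=1447/849 c=223/283 d=-491/2547
  seg 4: a=5 b=1042/849 c=-268/283 d=268/2547
S(37/4) = 65713/18112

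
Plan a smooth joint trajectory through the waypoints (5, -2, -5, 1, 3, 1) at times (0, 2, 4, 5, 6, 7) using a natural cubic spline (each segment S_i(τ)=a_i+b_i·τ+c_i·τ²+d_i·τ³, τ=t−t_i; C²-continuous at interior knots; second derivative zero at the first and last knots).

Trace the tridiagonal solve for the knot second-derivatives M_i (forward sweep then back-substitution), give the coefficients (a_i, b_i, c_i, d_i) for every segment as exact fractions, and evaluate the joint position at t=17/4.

  seg 0: a=5 b=-511/157 c=0 d=-77/1256
  seg 1: a=-2 b=-1253/314 c=-231/628 d=1013/1256
  seg 2: a=-5 b=662/157 c=702/157 d=-422/157
  seg 3: a=1 b=800/157 c=-564/157 d=78/157
  seg 4: a=3 b=-94/157 c=-330/157 d=110/157
S(17/4) = -18631/5024

Δ: Δ0=-7/2, Δ1=-3/2, Δ2=6, Δ3=2, Δ4=-2
row 1: diag=8, rhs=12; c'=1/4, d'=3/2
row 2: denom=6−2·1/4=11/2; d'=(45−2·3/2)/(11/2)=84/11
row 3: denom=4−1·2/11=42/11; d'=(-24−1·84/11)/(42/11)=-58/7
row 4: denom=4−1·11/42=157/42; d'=(-24−1·-58/7)/(157/42)=-660/157
back: M4=-660/157
back: M3=-58/7−11/42·-660/157=-1128/157
back: M2=84/11−2/11·-1128/157=1404/157
back: M1=3/2−1/4·1404/157=-231/314
M: M0=0, M1=-231/314, M2=1404/157, M3=-1128/157, M4=-660/157, M5=0
seg 0: a=5, c=M0/2=0, d=(M1−M0)/(6·2)=-77/1256, b=Δ0−h0·(2M0+M1)/6=-511/157
seg 1: a=-2, c=M1/2=-231/628, d=(M2−M1)/(6·2)=1013/1256, b=Δ1−h1·(2M1+M2)/6=-1253/314
seg 2: a=-5, c=M2/2=702/157, d=(M3−M2)/(6·1)=-422/157, b=Δ2−h2·(2M2+M3)/6=662/157
seg 3: a=1, c=M3/2=-564/157, d=(M4−M3)/(6·1)=78/157, b=Δ3−h3·(2M3+M4)/6=800/157
seg 4: a=3, c=M4/2=-330/157, d=(M5−M4)/(6·1)=110/157, b=Δ4−h4·(2M4+M5)/6=-94/157
t_q=17/4 → seg 2, τ=1/4; S=-5+662/157·τ+702/157·τ²+-422/157·τ³=-18631/5024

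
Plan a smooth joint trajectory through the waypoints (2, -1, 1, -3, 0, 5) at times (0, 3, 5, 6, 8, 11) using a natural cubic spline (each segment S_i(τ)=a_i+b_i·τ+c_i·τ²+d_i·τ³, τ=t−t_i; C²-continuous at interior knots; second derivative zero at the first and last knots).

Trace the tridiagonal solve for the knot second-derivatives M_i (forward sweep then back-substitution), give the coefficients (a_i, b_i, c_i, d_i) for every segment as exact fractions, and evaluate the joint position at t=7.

  seg 0: a=2 b=-1750/759 c=0 d=991/6831
  seg 1: a=-1 b=1223/759 c=991/759 d=-1223/1518
  seg 2: a=1 b=-717/253 c=-2678/759 d=163/69
  seg 3: a=-3 b=-2128/759 c=2701/759 d=-4271/6072
  seg 4: a=0 b=1513/506 c=-2009/3036 d=2009/27324
S(7) = -17903/6072

Δ: Δ0=-1, Δ1=1, Δ2=-4, Δ3=3/2, Δ4=5/3
row 1: diag=10, rhs=12; c'=1/5, d'=6/5
row 2: denom=6−2·1/5=28/5; d'=(-30−2·6/5)/(28/5)=-81/14
row 3: denom=6−1·5/28=163/28; d'=(33−1·-81/14)/(163/28)=1086/163
row 4: denom=10−2·56/163=1518/163; d'=(1−2·1086/163)/(1518/163)=-2009/1518
back: M4=-2009/1518
back: M3=1086/163−56/163·-2009/1518=5402/759
back: M2=-81/14−5/28·5402/759=-5356/759
back: M1=6/5−1/5·-5356/759=1982/759
M: M0=0, M1=1982/759, M2=-5356/759, M3=5402/759, M4=-2009/1518, M5=0
seg 0: a=2, c=M0/2=0, d=(M1−M0)/(6·3)=991/6831, b=Δ0−h0·(2M0+M1)/6=-1750/759
seg 1: a=-1, c=M1/2=991/759, d=(M2−M1)/(6·2)=-1223/1518, b=Δ1−h1·(2M1+M2)/6=1223/759
seg 2: a=1, c=M2/2=-2678/759, d=(M3−M2)/(6·1)=163/69, b=Δ2−h2·(2M2+M3)/6=-717/253
seg 3: a=-3, c=M3/2=2701/759, d=(M4−M3)/(6·2)=-4271/6072, b=Δ3−h3·(2M3+M4)/6=-2128/759
seg 4: a=0, c=M4/2=-2009/3036, d=(M5−M4)/(6·3)=2009/27324, b=Δ4−h4·(2M4+M5)/6=1513/506
t_q=7 → seg 3, τ=1; S=-3+-2128/759·τ+2701/759·τ²+-4271/6072·τ³=-17903/6072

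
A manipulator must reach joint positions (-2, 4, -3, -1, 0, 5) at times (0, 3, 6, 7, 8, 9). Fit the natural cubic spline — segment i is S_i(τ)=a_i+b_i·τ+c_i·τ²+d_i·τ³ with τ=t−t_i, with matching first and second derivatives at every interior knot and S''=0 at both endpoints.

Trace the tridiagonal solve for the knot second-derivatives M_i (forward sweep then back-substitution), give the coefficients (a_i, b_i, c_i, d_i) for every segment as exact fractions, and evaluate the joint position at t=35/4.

Δ: Δ0=2, Δ1=-7/3, Δ2=2, Δ3=1, Δ4=5
row 1: diag=12, rhs=-26; c'=1/4, d'=-13/6
row 2: denom=8−3·1/4=29/4; d'=(26−3·-13/6)/(29/4)=130/29
row 3: denom=4−1·4/29=112/29; d'=(-6−1·130/29)/(112/29)=-19/7
row 4: denom=4−1·29/112=419/112; d'=(24−1·-19/7)/(419/112)=2992/419
back: M4=2992/419
back: M3=-19/7−29/112·2992/419=-1912/419
back: M2=130/29−4/29·-1912/419=2142/419
back: M1=-13/6−1/4·2142/419=-4330/1257
M: M0=0, M1=-4330/1257, M2=2142/419, M3=-1912/419, M4=2992/419, M5=0
seg 0: a=-2, c=M0/2=0, d=(M1−M0)/(6·3)=-2165/11313, b=Δ0−h0·(2M0+M1)/6=4679/1257
seg 1: a=4, c=M1/2=-2165/1257, d=(M2−M1)/(6·3)=5378/11313, b=Δ1−h1·(2M1+M2)/6=-1816/1257
seg 2: a=-3, c=M2/2=1071/419, d=(M3−M2)/(6·1)=-2027/1257, b=Δ2−h2·(2M2+M3)/6=1328/1257
seg 3: a=-1, c=M3/2=-956/419, d=(M4−M3)/(6·1)=2452/1257, b=Δ3−h3·(2M3+M4)/6=1673/1257
seg 4: a=0, c=M4/2=1496/419, d=(M5−M4)/(6·1)=-1496/1257, b=Δ4−h4·(2M4+M5)/6=3293/1257
t_q=35/4 → seg 4, τ=3/4; S=0+3293/1257·τ+1496/419·τ²+-1496/1257·τ³=11635/3352

  seg 0: a=-2 b=4679/1257 c=0 d=-2165/11313
  seg 1: a=4 b=-1816/1257 c=-2165/1257 d=5378/11313
  seg 2: a=-3 b=1328/1257 c=1071/419 d=-2027/1257
  seg 3: a=-1 b=1673/1257 c=-956/419 d=2452/1257
  seg 4: a=0 b=3293/1257 c=1496/419 d=-1496/1257
S(35/4) = 11635/3352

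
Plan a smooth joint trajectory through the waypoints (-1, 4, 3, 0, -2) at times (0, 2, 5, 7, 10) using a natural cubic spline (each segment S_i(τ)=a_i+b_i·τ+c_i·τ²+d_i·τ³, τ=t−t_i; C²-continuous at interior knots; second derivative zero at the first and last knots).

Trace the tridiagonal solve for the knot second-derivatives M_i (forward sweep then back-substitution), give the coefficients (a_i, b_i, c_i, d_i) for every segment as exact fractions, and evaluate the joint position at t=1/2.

Δ: Δ0=5/2, Δ1=-1/3, Δ2=-3/2, Δ3=-2/3
row 1: diag=10, rhs=-17; c'=3/10, d'=-17/10
row 2: denom=10−3·3/10=91/10; d'=(-7−3·-17/10)/(91/10)=-19/91
row 3: denom=10−2·20/91=870/91; d'=(5−2·-19/91)/(870/91)=17/30
back: M3=17/30
back: M2=-19/91−20/91·17/30=-1/3
back: M1=-17/10−3/10·-1/3=-8/5
M: M0=0, M1=-8/5, M2=-1/3, M3=17/30, M4=0
seg 0: a=-1, c=M0/2=0, d=(M1−M0)/(6·2)=-2/15, b=Δ0−h0·(2M0+M1)/6=91/30
seg 1: a=4, c=M1/2=-4/5, d=(M2−M1)/(6·3)=19/270, b=Δ1−h1·(2M1+M2)/6=43/30
seg 2: a=3, c=M2/2=-1/6, d=(M3−M2)/(6·2)=3/40, b=Δ2−h2·(2M2+M3)/6=-22/15
seg 3: a=0, c=M3/2=17/60, d=(M4−M3)/(6·3)=-17/540, b=Δ3−h3·(2M3+M4)/6=-37/30
t_q=1/2 → seg 0, τ=1/2; S=-1+91/30·τ+0·τ²+-2/15·τ³=1/2

  seg 0: a=-1 b=91/30 c=0 d=-2/15
  seg 1: a=4 b=43/30 c=-4/5 d=19/270
  seg 2: a=3 b=-22/15 c=-1/6 d=3/40
  seg 3: a=0 b=-37/30 c=17/60 d=-17/540
S(1/2) = 1/2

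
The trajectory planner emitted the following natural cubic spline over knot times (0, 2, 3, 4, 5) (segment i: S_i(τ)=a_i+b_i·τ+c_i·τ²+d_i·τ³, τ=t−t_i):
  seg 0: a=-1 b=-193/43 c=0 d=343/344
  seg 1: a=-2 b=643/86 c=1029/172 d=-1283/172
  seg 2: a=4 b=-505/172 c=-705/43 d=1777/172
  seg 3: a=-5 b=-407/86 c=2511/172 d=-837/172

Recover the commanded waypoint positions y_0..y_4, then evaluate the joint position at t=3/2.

y_0 = S_0(0) = a_0 = -1
y_1 = S_1(0) = a_1 = -2
y_2 = S_2(0) = a_2 = 4
y_3 = S_3(0) = a_3 = -5
y_4 = S_3(1) = 0
t_q=3/2 is in segment 0 (τ=3/2); S_0(τ)=-12019/2752

y_0=-1 y_1=-2 y_2=4 y_3=-5 y_4=0
S(3/2) = -12019/2752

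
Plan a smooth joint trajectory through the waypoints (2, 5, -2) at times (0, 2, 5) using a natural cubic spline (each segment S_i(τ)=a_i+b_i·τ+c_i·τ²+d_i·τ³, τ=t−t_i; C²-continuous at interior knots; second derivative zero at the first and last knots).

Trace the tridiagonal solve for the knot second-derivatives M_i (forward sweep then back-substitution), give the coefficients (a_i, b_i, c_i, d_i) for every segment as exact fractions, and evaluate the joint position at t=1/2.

  seg 0: a=2 b=34/15 c=0 d=-23/120
  seg 1: a=5 b=-1/30 c=-23/20 d=23/180
S(1/2) = 199/64

Δ: Δ0=3/2, Δ1=-7/3
row 1: diag=10, rhs=-23; c'=3/10, d'=-23/10
back: M1=-23/10
M: M0=0, M1=-23/10, M2=0
seg 0: a=2, c=M0/2=0, d=(M1−M0)/(6·2)=-23/120, b=Δ0−h0·(2M0+M1)/6=34/15
seg 1: a=5, c=M1/2=-23/20, d=(M2−M1)/(6·3)=23/180, b=Δ1−h1·(2M1+M2)/6=-1/30
t_q=1/2 → seg 0, τ=1/2; S=2+34/15·τ+0·τ²+-23/120·τ³=199/64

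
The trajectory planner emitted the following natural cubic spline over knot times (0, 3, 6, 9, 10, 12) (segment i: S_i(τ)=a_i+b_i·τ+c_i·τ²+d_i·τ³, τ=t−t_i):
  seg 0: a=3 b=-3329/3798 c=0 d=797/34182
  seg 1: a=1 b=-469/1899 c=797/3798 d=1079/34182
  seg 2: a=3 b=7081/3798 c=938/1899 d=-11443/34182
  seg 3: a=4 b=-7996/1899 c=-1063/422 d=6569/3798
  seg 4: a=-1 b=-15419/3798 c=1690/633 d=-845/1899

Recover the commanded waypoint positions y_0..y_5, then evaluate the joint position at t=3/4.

y_0=3 y_1=1 y_2=3 y_3=4 y_4=-1 y_5=-2
S(3/4) = 63535/27008

y_0 = S_0(0) = a_0 = 3
y_1 = S_1(0) = a_1 = 1
y_2 = S_2(0) = a_2 = 3
y_3 = S_3(0) = a_3 = 4
y_4 = S_4(0) = a_4 = -1
y_5 = S_4(2) = -2
t_q=3/4 is in segment 0 (τ=3/4); S_0(τ)=63535/27008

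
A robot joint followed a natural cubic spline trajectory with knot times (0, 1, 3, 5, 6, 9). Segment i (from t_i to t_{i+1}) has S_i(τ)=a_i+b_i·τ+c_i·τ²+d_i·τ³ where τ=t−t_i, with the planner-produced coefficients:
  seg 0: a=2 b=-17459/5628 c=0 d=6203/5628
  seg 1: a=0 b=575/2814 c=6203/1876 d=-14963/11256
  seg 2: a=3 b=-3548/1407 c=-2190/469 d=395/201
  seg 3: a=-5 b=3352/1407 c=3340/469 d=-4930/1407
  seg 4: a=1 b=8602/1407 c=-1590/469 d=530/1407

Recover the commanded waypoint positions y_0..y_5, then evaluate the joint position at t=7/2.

y_0=2 y_1=0 y_2=3 y_3=-5 y_4=1 y_5=-1
S(7/2) = 3067/3752

y_0 = S_0(0) = a_0 = 2
y_1 = S_1(0) = a_1 = 0
y_2 = S_2(0) = a_2 = 3
y_3 = S_3(0) = a_3 = -5
y_4 = S_4(0) = a_4 = 1
y_5 = S_4(3) = -1
t_q=7/2 is in segment 2 (τ=1/2); S_2(τ)=3067/3752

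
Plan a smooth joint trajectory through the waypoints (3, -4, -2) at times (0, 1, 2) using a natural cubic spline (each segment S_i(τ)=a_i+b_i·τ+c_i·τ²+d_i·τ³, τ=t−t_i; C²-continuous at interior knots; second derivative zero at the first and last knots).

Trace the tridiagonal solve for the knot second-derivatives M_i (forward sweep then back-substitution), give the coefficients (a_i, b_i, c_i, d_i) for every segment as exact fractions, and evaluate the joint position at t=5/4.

Δ: Δ0=-7, Δ1=2
row 1: diag=4, rhs=54; c'=1/4, d'=27/2
back: M1=27/2
M: M0=0, M1=27/2, M2=0
seg 0: a=3, c=M0/2=0, d=(M1−M0)/(6·1)=9/4, b=Δ0−h0·(2M0+M1)/6=-37/4
seg 1: a=-4, c=M1/2=27/4, d=(M2−M1)/(6·1)=-9/4, b=Δ1−h1·(2M1+M2)/6=-5/2
t_q=5/4 → seg 1, τ=1/4; S=-4+-5/2·τ+27/4·τ²+-9/4·τ³=-1085/256

  seg 0: a=3 b=-37/4 c=0 d=9/4
  seg 1: a=-4 b=-5/2 c=27/4 d=-9/4
S(5/4) = -1085/256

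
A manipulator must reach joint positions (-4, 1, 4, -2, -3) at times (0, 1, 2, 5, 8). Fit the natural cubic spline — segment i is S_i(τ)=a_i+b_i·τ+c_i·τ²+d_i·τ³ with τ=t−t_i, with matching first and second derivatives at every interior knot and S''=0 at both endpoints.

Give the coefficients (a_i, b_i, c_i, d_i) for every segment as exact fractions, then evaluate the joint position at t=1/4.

  seg 0: a=-4 b=1789/336 c=0 d=-109/336
  seg 1: a=1 b=731/168 c=-109/112 d=-127/336
  seg 2: a=4 b=61/48 c=-59/28 d=1025/3024
  seg 3: a=-2 b=-373/168 c=317/336 d=-317/3024
S(1/4) = -19167/7168

Δ: Δ0=5, Δ1=3, Δ2=-2, Δ3=-1/3
row 1: diag=4, rhs=-12; c'=1/4, d'=-3
row 2: denom=8−1·1/4=31/4; d'=(-30−1·-3)/(31/4)=-108/31
row 3: denom=12−3·12/31=336/31; d'=(10−3·-108/31)/(336/31)=317/168
back: M3=317/168
back: M2=-108/31−12/31·317/168=-59/14
back: M1=-3−1/4·-59/14=-109/56
M: M0=0, M1=-109/56, M2=-59/14, M3=317/168, M4=0
seg 0: a=-4, c=M0/2=0, d=(M1−M0)/(6·1)=-109/336, b=Δ0−h0·(2M0+M1)/6=1789/336
seg 1: a=1, c=M1/2=-109/112, d=(M2−M1)/(6·1)=-127/336, b=Δ1−h1·(2M1+M2)/6=731/168
seg 2: a=4, c=M2/2=-59/28, d=(M3−M2)/(6·3)=1025/3024, b=Δ2−h2·(2M2+M3)/6=61/48
seg 3: a=-2, c=M3/2=317/336, d=(M4−M3)/(6·3)=-317/3024, b=Δ3−h3·(2M3+M4)/6=-373/168
t_q=1/4 → seg 0, τ=1/4; S=-4+1789/336·τ+0·τ²+-109/336·τ³=-19167/7168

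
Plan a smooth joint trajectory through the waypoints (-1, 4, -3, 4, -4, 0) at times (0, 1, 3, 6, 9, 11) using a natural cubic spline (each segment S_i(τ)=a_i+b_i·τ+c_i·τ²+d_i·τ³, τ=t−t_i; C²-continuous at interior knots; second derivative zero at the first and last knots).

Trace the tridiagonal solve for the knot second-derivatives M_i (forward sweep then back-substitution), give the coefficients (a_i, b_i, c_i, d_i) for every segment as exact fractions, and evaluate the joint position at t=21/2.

Δ: Δ0=5, Δ1=-7/2, Δ2=7/3, Δ3=-8/3, Δ4=2
row 1: diag=6, rhs=-51; c'=1/3, d'=-17/2
row 2: denom=10−2·1/3=28/3; d'=(35−2·-17/2)/(28/3)=39/7
row 3: denom=12−3·9/28=309/28; d'=(-30−3·39/7)/(309/28)=-436/103
row 4: denom=10−3·28/103=946/103; d'=(28−3·-436/103)/(946/103)=2096/473
back: M4=2096/473
back: M3=-436/103−28/103·2096/473=-2572/473
back: M2=39/7−9/28·-2572/473=3462/473
back: M1=-17/2−1/3·3462/473=-10349/946
M: M0=0, M1=-10349/946, M2=3462/473, M3=-2572/473, M4=2096/473, M5=0
seg 0: a=-1, c=M0/2=0, d=(M1−M0)/(6·1)=-10349/5676, b=Δ0−h0·(2M0+M1)/6=38729/5676
seg 1: a=4, c=M1/2=-10349/1892, d=(M2−M1)/(6·2)=17273/11352, b=Δ1−h1·(2M1+M2)/6=3841/2838
seg 2: a=-3, c=M2/2=1731/473, d=(M3−M2)/(6·3)=-3017/4257, b=Δ2−h2·(2M2+M3)/6=-3217/1419
seg 3: a=4, c=M3/2=-1286/473, d=(M4−M3)/(6·3)=778/1419, b=Δ3−h3·(2M3+M4)/6=788/1419
seg 4: a=-4, c=M4/2=1048/473, d=(M5−M4)/(6·2)=-524/1419, b=Δ4−h4·(2M4+M5)/6=-1354/1419
t_q=21/2 → seg 4, τ=3/2; S=-4+-1354/1419·τ+1048/473·τ²+-524/1419·τ³=-1601/946

  seg 0: a=-1 b=38729/5676 c=0 d=-10349/5676
  seg 1: a=4 b=3841/2838 c=-10349/1892 d=17273/11352
  seg 2: a=-3 b=-3217/1419 c=1731/473 d=-3017/4257
  seg 3: a=4 b=788/1419 c=-1286/473 d=778/1419
  seg 4: a=-4 b=-1354/1419 c=1048/473 d=-524/1419
S(21/2) = -1601/946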